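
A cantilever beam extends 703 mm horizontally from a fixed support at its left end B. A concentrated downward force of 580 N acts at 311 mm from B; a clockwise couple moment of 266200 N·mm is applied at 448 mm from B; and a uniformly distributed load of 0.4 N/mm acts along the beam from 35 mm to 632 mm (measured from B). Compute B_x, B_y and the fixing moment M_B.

B_x = 0, B_y = 818.8 N, M_B = 526200 N·mm

Resultant of the distributed load: 0.4 × 597 = 238.8 N at 333.5 mm from B.
ΣF_x = 0: B_x = 0.
ΣF_y = 0: B_y − 580 − 0.4·597 = 0 → B_y = 818.8 N.
ΣM about B: M_B − 580·311 − 266200 − (0.4·597)·333.5 = 0 → M_B = 526200 N·mm.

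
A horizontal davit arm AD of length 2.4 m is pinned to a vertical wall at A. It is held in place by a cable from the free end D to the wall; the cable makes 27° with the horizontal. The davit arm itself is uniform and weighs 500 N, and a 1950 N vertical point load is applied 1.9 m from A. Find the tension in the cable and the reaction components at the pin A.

ΣM about A: T·sin27°·2.4 − 500·1.2 − 1950·1.9 = 0 → T = 4305/(2.4·0.45399) = 3951.08 ≈ 3951 N.
ΣF_x = 0: A_x − T·cos27° = 0 → A_x = 3951.08 × 0.891007 = 3520 N.
ΣF_y = 0: A_y + T·sin27° − 500 − 1950 = 0 → A_y = 2450 − 3951.08 × 0.45399 = 656.2 N.

T = 3951 N, A_x = 3520 N, A_y = 656.2 N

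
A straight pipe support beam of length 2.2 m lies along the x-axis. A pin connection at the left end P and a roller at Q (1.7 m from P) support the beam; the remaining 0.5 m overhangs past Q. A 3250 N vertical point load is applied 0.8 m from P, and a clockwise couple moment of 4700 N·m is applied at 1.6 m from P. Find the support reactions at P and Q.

P_x = 0, P_y = -1044 N, Q_y = 4294 N

Moments about P: Q_y·1.7 − 3250·0.8 − 4700 = 0 → Q_y = 7300/1.7 = 4294.12 ≈ 4294 N.
ΣF_y = 0: P_y + 4294.12 − 3250 = 0 → P_y = -1044 N.
ΣF_x = 0: no horizontal applied forces, so P_x = 0.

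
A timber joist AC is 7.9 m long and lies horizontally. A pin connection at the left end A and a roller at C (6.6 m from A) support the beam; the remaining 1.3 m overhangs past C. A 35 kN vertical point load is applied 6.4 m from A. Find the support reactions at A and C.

A_x = 0, A_y = 1.061 kN, C_y = 33.94 kN

Moments about A: C_y·6.6 − 35·6.4 = 0 → C_y = 224/6.6 = 33.9394 ≈ 33.94 kN.
ΣF_y = 0: A_y + 33.9394 − 35 = 0 → A_y = 1.061 kN.
ΣF_x = 0: no horizontal applied forces, so A_x = 0.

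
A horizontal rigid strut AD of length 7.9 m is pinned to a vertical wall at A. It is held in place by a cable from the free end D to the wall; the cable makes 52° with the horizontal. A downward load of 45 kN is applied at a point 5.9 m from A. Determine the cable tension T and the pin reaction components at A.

ΣM about A: T·sin52°·7.9 − 45·5.9 = 0 → T = 265.5/(7.9·0.788011) = 42.6486 ≈ 42.65 kN.
ΣF_x = 0: A_x − T·cos52° = 0 → A_x = 42.6486 × 0.615661 = 26.26 kN.
ΣF_y = 0: A_y + T·sin52° − 45 = 0 → A_y = 45 − 42.6486 × 0.788011 = 11.39 kN.

T = 42.65 kN, A_x = 26.26 kN, A_y = 11.39 kN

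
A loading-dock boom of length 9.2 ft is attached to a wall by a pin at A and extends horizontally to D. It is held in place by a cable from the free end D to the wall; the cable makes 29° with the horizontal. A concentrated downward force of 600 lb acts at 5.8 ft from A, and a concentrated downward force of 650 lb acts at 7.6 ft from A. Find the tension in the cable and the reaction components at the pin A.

T = 1888 lb, A_x = 1651 lb, A_y = 334.8 lb

ΣM about A: T·sin29°·9.2 − 600·5.8 − 650·7.6 = 0 → T = 8420/(9.2·0.48481) = 1887.79 ≈ 1888 lb.
ΣF_x = 0: A_x − T·cos29° = 0 → A_x = 1887.79 × 0.87462 = 1651 lb.
ΣF_y = 0: A_y + T·sin29° − 600 − 650 = 0 → A_y = 1250 − 1887.79 × 0.48481 = 334.8 lb.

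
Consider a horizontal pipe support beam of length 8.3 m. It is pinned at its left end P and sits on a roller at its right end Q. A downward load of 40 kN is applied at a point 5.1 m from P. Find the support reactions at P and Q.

P_x = 0, P_y = 15.42 kN, Q_y = 24.58 kN

Taking moments about P: Q_y·8.3 − 40·5.1 = 0 → Q_y = 204/8.3 = 24.5783 ≈ 24.58 kN.
ΣF_y = 0: P_y + 24.5783 − 40 = 0 → P_y = 15.42 kN.
ΣF_x = 0: no horizontal applied forces, so P_x = 0.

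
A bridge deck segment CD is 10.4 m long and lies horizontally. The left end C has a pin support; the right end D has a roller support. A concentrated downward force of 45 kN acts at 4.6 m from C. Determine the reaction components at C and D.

C_x = 0, C_y = 25.10 kN, D_y = 19.90 kN

Moments about C: D_y·10.4 − 45·4.6 = 0 → D_y = 207/10.4 = 19.9038 ≈ 19.90 kN.
ΣF_y = 0: C_y + 19.9038 − 45 = 0 → C_y = 25.10 kN.
ΣF_x = 0: no horizontal applied forces, so C_x = 0.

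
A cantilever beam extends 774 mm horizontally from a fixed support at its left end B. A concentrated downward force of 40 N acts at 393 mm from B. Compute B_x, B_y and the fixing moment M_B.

B_x = 0, B_y = 40.00 N, M_B = 15720 N·mm

ΣF_x = 0: B_x = 0.
ΣF_y = 0: B_y − 40 = 0 → B_y = 40.00 N.
ΣM about B: M_B − 40·393 = 0 → M_B = 15720 N·mm.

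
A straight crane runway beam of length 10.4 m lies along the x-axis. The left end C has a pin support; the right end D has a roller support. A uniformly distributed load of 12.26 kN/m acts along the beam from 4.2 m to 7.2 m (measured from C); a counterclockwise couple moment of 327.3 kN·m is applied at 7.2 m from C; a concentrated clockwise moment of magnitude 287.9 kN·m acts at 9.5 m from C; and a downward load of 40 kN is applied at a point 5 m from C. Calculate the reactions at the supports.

Resultant of the distributed load: 12.26 × 3 = 36.78 kN at 5.7 m from C.
Moments about C: D_y·10.4 − (12.26·3)·5.7 + 327.3 − 287.9 − 40·5 = 0 → D_y = 370.246/10.4 = 35.6006 ≈ 35.60 kN.
ΣF_y = 0: C_y + 35.6006 − 12.26·3 − 40 = 0 → C_y = 41.18 kN.
ΣF_x = 0: no horizontal applied forces, so C_x = 0.

C_x = 0, C_y = 41.18 kN, D_y = 35.60 kN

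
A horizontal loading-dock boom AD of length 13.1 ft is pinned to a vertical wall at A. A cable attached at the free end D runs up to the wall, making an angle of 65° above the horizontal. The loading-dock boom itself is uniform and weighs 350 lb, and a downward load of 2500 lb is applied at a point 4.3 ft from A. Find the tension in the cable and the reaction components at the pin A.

ΣM about A: T·sin65°·13.1 − 350·6.55 − 2500·4.3 = 0 → T = 13042.5/(13.1·0.906308) = 1098.53 ≈ 1099 lb.
ΣF_x = 0: A_x − T·cos65° = 0 → A_x = 1098.53 × 0.422618 = 464.3 lb.
ΣF_y = 0: A_y + T·sin65° − 350 − 2500 = 0 → A_y = 2850 − 1098.53 × 0.906308 = 1854 lb.

T = 1099 lb, A_x = 464.3 lb, A_y = 1854 lb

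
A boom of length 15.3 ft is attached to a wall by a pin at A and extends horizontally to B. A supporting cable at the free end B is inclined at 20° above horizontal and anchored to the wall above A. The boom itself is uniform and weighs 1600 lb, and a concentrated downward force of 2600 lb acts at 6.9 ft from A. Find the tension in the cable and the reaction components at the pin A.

T = 5767 lb, A_x = 5420 lb, A_y = 2227 lb

ΣM about A: T·sin20°·15.3 − 1600·7.65 − 2600·6.9 = 0 → T = 30180/(15.3·0.34202) = 5767.35 ≈ 5767 lb.
ΣF_x = 0: A_x − T·cos20° = 0 → A_x = 5767.35 × 0.939693 = 5420 lb.
ΣF_y = 0: A_y + T·sin20° − 1600 − 2600 = 0 → A_y = 4200 − 5767.35 × 0.34202 = 2227 lb.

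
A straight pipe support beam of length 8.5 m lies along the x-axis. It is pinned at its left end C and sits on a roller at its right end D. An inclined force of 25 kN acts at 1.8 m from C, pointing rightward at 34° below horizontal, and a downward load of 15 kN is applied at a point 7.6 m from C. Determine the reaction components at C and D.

Taking moments about C: D_y·8.5 − 25·sin34°·1.8 − 15·7.6 = 0 → D_y = 139.164/8.5 = 16.3722 ≈ 16.37 kN.
ΣF_y = 0: C_y + 16.3722 − 25·sin34° − 15 = 0 → C_y = 12.61 kN.
ΣF_x = 0: C_x + 25·cos34° = 0 → C_x = -20.73 kN.

C_x = -20.73 kN, C_y = 12.61 kN, D_y = 16.37 kN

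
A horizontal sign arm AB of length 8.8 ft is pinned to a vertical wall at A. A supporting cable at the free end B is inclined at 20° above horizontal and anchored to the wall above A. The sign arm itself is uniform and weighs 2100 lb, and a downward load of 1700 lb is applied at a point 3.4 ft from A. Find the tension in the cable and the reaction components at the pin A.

ΣM about A: T·sin20°·8.8 − 2100·4.4 − 1700·3.4 = 0 → T = 15020/(8.8·0.34202) = 4990.4 ≈ 4990 lb.
ΣF_x = 0: A_x − T·cos20° = 0 → A_x = 4990.4 × 0.939693 = 4689 lb.
ΣF_y = 0: A_y + T·sin20° − 2100 − 1700 = 0 → A_y = 3800 − 4990.4 × 0.34202 = 2093 lb.

T = 4990 lb, A_x = 4689 lb, A_y = 2093 lb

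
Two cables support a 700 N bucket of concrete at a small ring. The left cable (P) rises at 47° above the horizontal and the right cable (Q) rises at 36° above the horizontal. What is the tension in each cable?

ΣF_x = 0: −T_P·cos47° + T_Q·cos36° = 0 → T_Q = 0.842996·T_P.
ΣF_y = 0: T_P·sin47° + T_Q·sin36° = 700.
Substitute: T_P·(0.731354 + 0.842996·0.587785) = 700 → T_P = 570.565 ≈ 570.6 N.
Then T_Q = 0.842996 × 570.565 = 481.0 N.

T_P = 570.6 N, T_Q = 481.0 N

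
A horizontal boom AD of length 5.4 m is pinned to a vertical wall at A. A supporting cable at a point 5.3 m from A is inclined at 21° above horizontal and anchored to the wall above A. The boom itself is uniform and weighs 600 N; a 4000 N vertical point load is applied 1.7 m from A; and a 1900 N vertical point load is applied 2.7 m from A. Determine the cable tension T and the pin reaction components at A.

ΣM about A: T·sin21°·5.3 − 600·2.7 − 4000·1.7 − 1900·2.7 = 0 → T = 13550/(5.3·0.358368) = 7134.02 ≈ 7134 N.
ΣF_x = 0: A_x − T·cos21° = 0 → A_x = 7134.02 × 0.93358 = 6660 N.
ΣF_y = 0: A_y + T·sin21° − 600 − 4000 − 1900 = 0 → A_y = 6500 − 7134.02 × 0.358368 = 3943 N.

T = 7134 N, A_x = 6660 N, A_y = 3943 N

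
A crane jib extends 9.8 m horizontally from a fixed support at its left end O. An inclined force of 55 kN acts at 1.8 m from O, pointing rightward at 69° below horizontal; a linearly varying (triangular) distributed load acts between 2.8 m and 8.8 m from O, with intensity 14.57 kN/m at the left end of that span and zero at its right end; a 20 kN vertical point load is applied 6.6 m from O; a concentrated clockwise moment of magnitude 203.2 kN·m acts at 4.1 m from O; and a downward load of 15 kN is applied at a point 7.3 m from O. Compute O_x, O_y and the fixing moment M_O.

O_x = -19.71 kN, O_y = 130.1 kN, M_O = 746.9 kN·m

Resultant of the triangular load: ½ × 14.57 × 6 = 43.71 kN, acting at 4.8 m from O (one-third of the span from the peak).
ΣF_x = 0: O_x + 55·cos69° = 0 → O_x = -19.71 kN.
ΣF_y = 0: O_y − 55·sin69° − ½·14.57·6 − 20 − 15 = 0 → O_y = 130.1 kN.
ΣM about O: M_O − 55·sin69°·1.8 − (½·14.57·6)·4.8 − 20·6.6 − 203.2 − 15·7.3 = 0 → M_O = 746.9 kN·m.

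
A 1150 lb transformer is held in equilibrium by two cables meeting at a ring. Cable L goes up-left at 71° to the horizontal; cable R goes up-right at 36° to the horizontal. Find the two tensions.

ΣF_x = 0: −T_L·cos71° + T_R·cos36° = 0 → T_R = 0.402424·T_L.
ΣF_y = 0: T_L·sin71° + T_R·sin36° = 1150.
Substitute: T_L·(0.945519 + 0.402424·0.587785) = 1150 → T_L = 972.88 ≈ 972.9 lb.
Then T_R = 0.402424 × 972.88 = 391.5 lb.

T_L = 972.9 lb, T_R = 391.5 lb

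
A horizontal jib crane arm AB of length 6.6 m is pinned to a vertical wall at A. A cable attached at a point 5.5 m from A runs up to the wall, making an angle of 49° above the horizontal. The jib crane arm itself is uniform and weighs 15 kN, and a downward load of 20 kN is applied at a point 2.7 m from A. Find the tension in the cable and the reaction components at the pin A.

T = 24.93 kN, A_x = 16.36 kN, A_y = 16.18 kN

ΣM about A: T·sin49°·5.5 − 15·3.3 − 20·2.7 = 0 → T = 103.5/(5.5·0.75471) = 24.9343 ≈ 24.93 kN.
ΣF_x = 0: A_x − T·cos49° = 0 → A_x = 24.9343 × 0.656059 = 16.36 kN.
ΣF_y = 0: A_y + T·sin49° − 15 − 20 = 0 → A_y = 35 − 24.9343 × 0.75471 = 16.18 kN.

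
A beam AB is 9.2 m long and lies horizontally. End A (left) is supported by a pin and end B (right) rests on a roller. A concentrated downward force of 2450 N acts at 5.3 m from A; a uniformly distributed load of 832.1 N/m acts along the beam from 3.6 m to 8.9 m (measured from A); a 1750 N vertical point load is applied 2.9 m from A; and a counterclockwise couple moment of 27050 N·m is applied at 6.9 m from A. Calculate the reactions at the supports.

Resultant of the distributed load: 832.1 × 5.3 = 4410.13 N at 6.25 m from A.
ΣM about A: B_y·9.2 − 2450·5.3 − (832.1·5.3)·6.25 − 1750·2.9 + 27050 = 0 → B_y = 18573.3125/9.2 = 2018.84 ≈ 2019 N.
ΣF_y = 0: A_y + 2018.84 − 2450 − 832.1·5.3 − 1750 = 0 → A_y = 6591 N.
ΣF_x = 0: no horizontal applied forces, so A_x = 0.

A_x = 0, A_y = 6591 N, B_y = 2019 N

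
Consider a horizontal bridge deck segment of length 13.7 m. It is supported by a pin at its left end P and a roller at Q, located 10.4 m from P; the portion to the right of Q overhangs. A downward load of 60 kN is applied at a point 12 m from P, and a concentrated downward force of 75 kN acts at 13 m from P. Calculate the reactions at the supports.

P_x = 0, P_y = -27.98 kN, Q_y = 163.0 kN

ΣM about P: Q_y·10.4 − 60·12 − 75·13 = 0 → Q_y = 1695/10.4 = 162.981 ≈ 163.0 kN.
ΣF_y = 0: P_y + 162.981 − 60 − 75 = 0 → P_y = -27.98 kN.
ΣF_x = 0: no horizontal applied forces, so P_x = 0.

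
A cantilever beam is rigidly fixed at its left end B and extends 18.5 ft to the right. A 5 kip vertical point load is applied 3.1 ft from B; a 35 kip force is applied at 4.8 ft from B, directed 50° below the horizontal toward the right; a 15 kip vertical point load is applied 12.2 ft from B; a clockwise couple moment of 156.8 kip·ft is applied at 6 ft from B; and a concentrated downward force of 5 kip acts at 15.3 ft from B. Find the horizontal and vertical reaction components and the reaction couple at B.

B_x = -22.50 kip, B_y = 51.81 kip, M_B = 560.5 kip·ft

ΣF_x = 0: B_x + 35·cos50° = 0 → B_x = -22.50 kip.
ΣF_y = 0: B_y − 5 − 35·sin50° − 15 − 5 = 0 → B_y = 51.81 kip.
ΣM about B: M_B − 5·3.1 − 35·sin50°·4.8 − 15·12.2 − 156.8 − 5·15.3 = 0 → M_B = 560.5 kip·ft.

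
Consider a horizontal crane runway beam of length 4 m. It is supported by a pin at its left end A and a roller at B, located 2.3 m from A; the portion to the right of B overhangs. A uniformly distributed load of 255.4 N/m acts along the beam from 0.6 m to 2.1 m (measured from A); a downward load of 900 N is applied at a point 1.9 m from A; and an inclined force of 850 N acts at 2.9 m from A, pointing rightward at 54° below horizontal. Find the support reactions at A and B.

A_x = -499.6 N, A_y = 135.4 N, B_y = 1835 N

Resultant of the distributed load: 255.4 × 1.5 = 383.1 N at 1.35 m from A.
Moments about A: B_y·2.3 − (255.4·1.5)·1.35 − 900·1.9 − 850·sin54°·2.9 = 0 → B_y = 4221.41/2.3 = 1835.4 ≈ 1835 N.
ΣF_y = 0: A_y + 1835.4 − 255.4·1.5 − 900 − 850·sin54° = 0 → A_y = 135.4 N.
ΣF_x = 0: A_x + 850·cos54° = 0 → A_x = -499.6 N.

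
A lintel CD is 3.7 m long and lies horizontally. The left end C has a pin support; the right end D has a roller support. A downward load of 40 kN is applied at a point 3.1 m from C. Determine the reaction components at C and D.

C_x = 0, C_y = 6.486 kN, D_y = 33.51 kN

Taking moments about C: D_y·3.7 − 40·3.1 = 0 → D_y = 124/3.7 = 33.5135 ≈ 33.51 kN.
ΣF_y = 0: C_y + 33.5135 − 40 = 0 → C_y = 6.486 kN.
ΣF_x = 0: no horizontal applied forces, so C_x = 0.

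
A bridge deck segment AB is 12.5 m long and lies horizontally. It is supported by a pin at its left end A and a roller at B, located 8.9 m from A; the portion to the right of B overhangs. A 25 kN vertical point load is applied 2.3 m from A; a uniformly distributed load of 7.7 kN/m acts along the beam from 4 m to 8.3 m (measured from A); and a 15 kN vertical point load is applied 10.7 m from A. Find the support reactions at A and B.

Resultant of the distributed load: 7.7 × 4.3 = 33.11 kN at 6.15 m from A.
Moments about A: B_y·8.9 − 25·2.3 − (7.7·4.3)·6.15 − 15·10.7 = 0 → B_y = 421.6265/8.9 = 47.3738 ≈ 47.37 kN.
ΣF_y = 0: A_y + 47.3738 − 25 − 7.7·4.3 − 15 = 0 → A_y = 25.74 kN.
ΣF_x = 0: no horizontal applied forces, so A_x = 0.

A_x = 0, A_y = 25.74 kN, B_y = 47.37 kN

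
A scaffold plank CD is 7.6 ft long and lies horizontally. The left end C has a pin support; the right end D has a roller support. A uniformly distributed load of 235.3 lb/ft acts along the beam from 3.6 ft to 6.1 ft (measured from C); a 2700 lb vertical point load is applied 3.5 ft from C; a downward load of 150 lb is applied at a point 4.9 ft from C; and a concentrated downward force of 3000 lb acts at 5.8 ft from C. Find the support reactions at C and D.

Resultant of the distributed load: 235.3 × 2.5 = 588.25 lb at 4.85 ft from C.
Taking moments about C: D_y·7.6 − (235.3·2.5)·4.85 − 2700·3.5 − 150·4.9 − 3000·5.8 = 0 → D_y = 30438.0125/7.6 = 4005 lb.
ΣF_y = 0: C_y + 4005 − 235.3·2.5 − 2700 − 150 − 3000 = 0 → C_y = 2433 lb.
ΣF_x = 0: no horizontal applied forces, so C_x = 0.

C_x = 0, C_y = 2433 lb, D_y = 4005 lb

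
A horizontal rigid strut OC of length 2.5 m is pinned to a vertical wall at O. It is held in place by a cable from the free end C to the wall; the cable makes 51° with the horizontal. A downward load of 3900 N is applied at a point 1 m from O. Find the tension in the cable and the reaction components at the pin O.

T = 2007 N, O_x = 1263 N, O_y = 2340 N

ΣM about O: T·sin51°·2.5 − 3900·1 = 0 → T = 3900/(2.5·0.777146) = 2007.34 ≈ 2007 N.
ΣF_x = 0: O_x − T·cos51° = 0 → O_x = 2007.34 × 0.62932 = 1263 N.
ΣF_y = 0: O_y + T·sin51° − 3900 = 0 → O_y = 3900 − 2007.34 × 0.777146 = 2340 N.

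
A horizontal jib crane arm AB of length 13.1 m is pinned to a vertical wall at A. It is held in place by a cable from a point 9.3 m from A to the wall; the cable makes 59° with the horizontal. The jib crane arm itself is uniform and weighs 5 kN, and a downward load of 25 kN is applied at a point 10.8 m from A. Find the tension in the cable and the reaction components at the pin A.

ΣM about A: T·sin59°·9.3 − 5·6.55 − 25·10.8 = 0 → T = 302.75/(9.3·0.857167) = 37.9783 ≈ 37.98 kN.
ΣF_x = 0: A_x − T·cos59° = 0 → A_x = 37.9783 × 0.515038 = 19.56 kN.
ΣF_y = 0: A_y + T·sin59° − 5 − 25 = 0 → A_y = 30 − 37.9783 × 0.857167 = -2.554 kN.

T = 37.98 kN, A_x = 19.56 kN, A_y = -2.554 kN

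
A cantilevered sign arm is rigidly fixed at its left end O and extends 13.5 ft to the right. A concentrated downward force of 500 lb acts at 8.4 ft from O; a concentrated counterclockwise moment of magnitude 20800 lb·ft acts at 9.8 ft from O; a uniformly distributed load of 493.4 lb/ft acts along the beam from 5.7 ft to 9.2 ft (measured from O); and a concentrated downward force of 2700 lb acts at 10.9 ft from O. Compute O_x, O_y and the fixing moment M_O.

Resultant of the distributed load: 493.4 × 3.5 = 1726.9 lb at 7.45 ft from O.
ΣF_x = 0: O_x = 0.
ΣF_y = 0: O_y − 500 − 493.4·3.5 − 2700 = 0 → O_y = 4927 lb.
ΣM about O: M_O − 500·8.4 + 20800 − (493.4·3.5)·7.45 − 2700·10.9 = 0 → M_O = 25700 lb·ft.

O_x = 0, O_y = 4927 lb, M_O = 25700 lb·ft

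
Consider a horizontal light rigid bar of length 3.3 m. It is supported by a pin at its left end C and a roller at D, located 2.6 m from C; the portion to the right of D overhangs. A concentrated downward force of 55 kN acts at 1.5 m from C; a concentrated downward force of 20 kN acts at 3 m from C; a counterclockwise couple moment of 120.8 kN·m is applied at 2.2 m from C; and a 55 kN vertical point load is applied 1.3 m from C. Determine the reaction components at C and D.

Moments about C: D_y·2.6 − 55·1.5 − 20·3 + 120.8 − 55·1.3 = 0 → D_y = 93.2/2.6 = 35.8462 ≈ 35.85 kN.
ΣF_y = 0: C_y + 35.8462 − 55 − 20 − 55 = 0 → C_y = 94.15 kN.
ΣF_x = 0: no horizontal applied forces, so C_x = 0.

C_x = 0, C_y = 94.15 kN, D_y = 35.85 kN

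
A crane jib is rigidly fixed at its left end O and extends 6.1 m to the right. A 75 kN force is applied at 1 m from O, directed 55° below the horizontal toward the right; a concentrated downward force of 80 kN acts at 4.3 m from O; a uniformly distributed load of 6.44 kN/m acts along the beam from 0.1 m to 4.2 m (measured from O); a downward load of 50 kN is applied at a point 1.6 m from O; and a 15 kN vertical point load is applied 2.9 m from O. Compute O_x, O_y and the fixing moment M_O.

O_x = -43.02 kN, O_y = 232.8 kN, M_O = 585.7 kN·m

Resultant of the distributed load: 6.44 × 4.1 = 26.404 kN at 2.15 m from O.
ΣF_x = 0: O_x + 75·cos55° = 0 → O_x = -43.02 kN.
ΣF_y = 0: O_y − 75·sin55° − 80 − 6.44·4.1 − 50 − 15 = 0 → O_y = 232.8 kN.
ΣM about O: M_O − 75·sin55°·1 − 80·4.3 − (6.44·4.1)·2.15 − 50·1.6 − 15·2.9 = 0 → M_O = 585.7 kN·m.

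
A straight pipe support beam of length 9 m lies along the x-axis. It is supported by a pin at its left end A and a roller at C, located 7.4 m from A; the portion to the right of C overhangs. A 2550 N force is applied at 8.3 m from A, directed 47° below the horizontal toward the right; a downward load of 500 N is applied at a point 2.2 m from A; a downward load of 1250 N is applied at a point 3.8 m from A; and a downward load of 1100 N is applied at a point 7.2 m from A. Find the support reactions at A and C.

ΣM about A: C_y·7.4 − 2550·sin47°·8.3 − 500·2.2 − 1250·3.8 − 1100·7.2 = 0 → C_y = 29249.1/7.4 = 3952.58 ≈ 3953 N.
ΣF_y = 0: A_y + 3952.58 − 2550·sin47° − 500 − 1250 − 1100 = 0 → A_y = 762.4 N.
ΣF_x = 0: A_x + 2550·cos47° = 0 → A_x = -1739 N.

A_x = -1739 N, A_y = 762.4 N, C_y = 3953 N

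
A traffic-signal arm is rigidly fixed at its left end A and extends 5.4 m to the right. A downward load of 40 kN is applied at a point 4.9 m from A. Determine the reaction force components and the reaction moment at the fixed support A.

A_x = 0, A_y = 40.00 kN, M_A = 196.0 kN·m

ΣF_x = 0: A_x = 0.
ΣF_y = 0: A_y − 40 = 0 → A_y = 40.00 kN.
ΣM about A: M_A − 40·4.9 = 0 → M_A = 196.0 kN·m.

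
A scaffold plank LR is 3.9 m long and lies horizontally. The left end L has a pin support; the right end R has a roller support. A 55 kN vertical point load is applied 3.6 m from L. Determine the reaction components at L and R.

L_x = 0, L_y = 4.231 kN, R_y = 50.77 kN

Taking moments about L: R_y·3.9 − 55·3.6 = 0 → R_y = 198/3.9 = 50.7692 ≈ 50.77 kN.
ΣF_y = 0: L_y + 50.7692 − 55 = 0 → L_y = 4.231 kN.
ΣF_x = 0: no horizontal applied forces, so L_x = 0.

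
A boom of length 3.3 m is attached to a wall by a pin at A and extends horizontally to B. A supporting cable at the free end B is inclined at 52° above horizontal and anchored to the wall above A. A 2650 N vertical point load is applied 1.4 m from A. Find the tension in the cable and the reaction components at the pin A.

T = 1427 N, A_x = 878.4 N, A_y = 1526 N

ΣM about A: T·sin52°·3.3 − 2650·1.4 = 0 → T = 3710/(3.3·0.788011) = 1426.68 ≈ 1427 N.
ΣF_x = 0: A_x − T·cos52° = 0 → A_x = 1426.68 × 0.615661 = 878.4 N.
ΣF_y = 0: A_y + T·sin52° − 2650 = 0 → A_y = 2650 − 1426.68 × 0.788011 = 1526 N.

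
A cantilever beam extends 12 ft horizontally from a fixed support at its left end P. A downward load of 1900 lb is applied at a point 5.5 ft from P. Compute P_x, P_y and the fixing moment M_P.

ΣF_x = 0: P_x = 0.
ΣF_y = 0: P_y − 1900 = 0 → P_y = 1900 lb.
ΣM about P: M_P − 1900·5.5 = 0 → M_P = 10450 lb·ft.

P_x = 0, P_y = 1900 lb, M_P = 10450 lb·ft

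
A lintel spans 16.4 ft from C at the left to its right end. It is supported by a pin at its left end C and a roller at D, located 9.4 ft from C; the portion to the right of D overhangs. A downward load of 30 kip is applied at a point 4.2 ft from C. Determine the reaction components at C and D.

ΣM about C: D_y·9.4 − 30·4.2 = 0 → D_y = 126/9.4 = 13.4043 ≈ 13.40 kip.
ΣF_y = 0: C_y + 13.4043 − 30 = 0 → C_y = 16.60 kip.
ΣF_x = 0: no horizontal applied forces, so C_x = 0.

C_x = 0, C_y = 16.60 kip, D_y = 13.40 kip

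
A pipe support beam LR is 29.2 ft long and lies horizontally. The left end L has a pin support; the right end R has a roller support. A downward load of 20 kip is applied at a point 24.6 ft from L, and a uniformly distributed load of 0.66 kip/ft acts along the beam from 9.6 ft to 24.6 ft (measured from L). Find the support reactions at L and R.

L_x = 0, L_y = 7.253 kip, R_y = 22.65 kip

Resultant of the distributed load: 0.66 × 15 = 9.9 kip at 17.1 ft from L.
ΣM about L: R_y·29.2 − 20·24.6 − (0.66·15)·17.1 = 0 → R_y = 661.29/29.2 = 22.6469 ≈ 22.65 kip.
ΣF_y = 0: L_y + 22.6469 − 20 − 0.66·15 = 0 → L_y = 7.253 kip.
ΣF_x = 0: no horizontal applied forces, so L_x = 0.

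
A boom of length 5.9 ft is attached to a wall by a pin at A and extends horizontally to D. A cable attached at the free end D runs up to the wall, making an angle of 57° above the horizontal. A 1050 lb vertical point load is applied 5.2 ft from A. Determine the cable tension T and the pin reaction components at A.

T = 1103 lb, A_x = 601.0 lb, A_y = 124.6 lb

ΣM about A: T·sin57°·5.9 − 1050·5.2 = 0 → T = 5460/(5.9·0.838671) = 1103.44 ≈ 1103 lb.
ΣF_x = 0: A_x − T·cos57° = 0 → A_x = 1103.44 × 0.544639 = 601.0 lb.
ΣF_y = 0: A_y + T·sin57° − 1050 = 0 → A_y = 1050 − 1103.44 × 0.838671 = 124.6 lb.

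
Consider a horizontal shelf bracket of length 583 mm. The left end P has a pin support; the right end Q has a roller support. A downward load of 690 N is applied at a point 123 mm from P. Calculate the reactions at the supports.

P_x = 0, P_y = 544.4 N, Q_y = 145.6 N

Taking moments about P: Q_y·583 − 690·123 = 0 → Q_y = 84870/583 = 145.575 ≈ 145.6 N.
ΣF_y = 0: P_y + 145.575 − 690 = 0 → P_y = 544.4 N.
ΣF_x = 0: no horizontal applied forces, so P_x = 0.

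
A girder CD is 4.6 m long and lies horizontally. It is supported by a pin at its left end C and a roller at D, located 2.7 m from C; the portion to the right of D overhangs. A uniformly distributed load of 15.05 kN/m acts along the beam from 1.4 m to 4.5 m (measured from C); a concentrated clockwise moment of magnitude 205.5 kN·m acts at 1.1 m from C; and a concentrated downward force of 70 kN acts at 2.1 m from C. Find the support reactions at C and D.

Resultant of the distributed load: 15.05 × 3.1 = 46.655 kN at 2.95 m from C.
ΣM about C: D_y·2.7 − (15.05·3.1)·2.95 − 205.5 − 70·2.1 = 0 → D_y = 490.13225/2.7 = 181.53 ≈ 181.5 kN.
ΣF_y = 0: C_y + 181.53 − 15.05·3.1 − 70 = 0 → C_y = -64.88 kN.
ΣF_x = 0: no horizontal applied forces, so C_x = 0.

C_x = 0, C_y = -64.88 kN, D_y = 181.5 kN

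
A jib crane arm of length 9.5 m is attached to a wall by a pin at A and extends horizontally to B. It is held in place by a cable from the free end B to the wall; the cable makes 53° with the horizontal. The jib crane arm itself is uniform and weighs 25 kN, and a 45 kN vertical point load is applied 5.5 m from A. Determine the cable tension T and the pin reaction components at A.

T = 48.27 kN, A_x = 29.05 kN, A_y = 31.45 kN

ΣM about A: T·sin53°·9.5 − 25·4.75 − 45·5.5 = 0 → T = 366.25/(9.5·0.798636) = 48.2731 ≈ 48.27 kN.
ΣF_x = 0: A_x − T·cos53° = 0 → A_x = 48.2731 × 0.601815 = 29.05 kN.
ΣF_y = 0: A_y + T·sin53° − 25 − 45 = 0 → A_y = 70 − 48.2731 × 0.798636 = 31.45 kN.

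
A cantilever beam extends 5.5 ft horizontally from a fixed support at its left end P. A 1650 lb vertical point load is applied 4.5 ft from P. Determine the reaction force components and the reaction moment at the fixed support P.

P_x = 0, P_y = 1650 lb, M_P = 7425 lb·ft

ΣF_x = 0: P_x = 0.
ΣF_y = 0: P_y − 1650 = 0 → P_y = 1650 lb.
ΣM about P: M_P − 1650·4.5 = 0 → M_P = 7425 lb·ft.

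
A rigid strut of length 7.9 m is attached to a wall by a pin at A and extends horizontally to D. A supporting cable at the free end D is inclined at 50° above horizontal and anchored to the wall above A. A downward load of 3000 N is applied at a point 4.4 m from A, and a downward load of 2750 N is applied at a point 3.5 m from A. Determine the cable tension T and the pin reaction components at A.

ΣM about A: T·sin50°·7.9 − 3000·4.4 − 2750·3.5 = 0 → T = 22825/(7.9·0.766044) = 3771.64 ≈ 3772 N.
ΣF_x = 0: A_x − T·cos50° = 0 → A_x = 3771.64 × 0.642788 = 2424 N.
ΣF_y = 0: A_y + T·sin50° − 3000 − 2750 = 0 → A_y = 5750 − 3771.64 × 0.766044 = 2861 N.

T = 3772 N, A_x = 2424 N, A_y = 2861 N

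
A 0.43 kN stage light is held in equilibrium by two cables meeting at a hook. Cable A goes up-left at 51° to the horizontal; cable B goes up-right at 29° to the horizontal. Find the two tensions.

ΣF_x = 0: −T_A·cos51° + T_B·cos29° = 0 → T_B = 0.719536·T_A.
ΣF_y = 0: T_A·sin51° + T_B·sin29° = 0.43.
Substitute: T_A·(0.777146 + 0.719536·0.48481) = 0.43 → T_A = 0.381888 ≈ 0.3819 kN.
Then T_B = 0.719536 × 0.381888 = 0.2748 kN.

T_A = 0.3819 kN, T_B = 0.2748 kN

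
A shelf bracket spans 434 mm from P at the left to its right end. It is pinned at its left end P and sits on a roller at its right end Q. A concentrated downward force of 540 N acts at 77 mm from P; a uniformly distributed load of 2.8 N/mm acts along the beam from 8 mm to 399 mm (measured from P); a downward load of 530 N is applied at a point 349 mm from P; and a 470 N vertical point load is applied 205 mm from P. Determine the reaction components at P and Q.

P_x = 0, P_y = 1377 N, Q_y = 1257 N

Resultant of the distributed load: 2.8 × 391 = 1094.8 N at 203.5 mm from P.
Moments about P: Q_y·434 − 540·77 − (2.8·391)·203.5 − 530·349 − 470·205 = 0 → Q_y = 545691.8/434 = 1257.35 ≈ 1257 N.
ΣF_y = 0: P_y + 1257.35 − 540 − 2.8·391 − 530 − 470 = 0 → P_y = 1377 N.
ΣF_x = 0: no horizontal applied forces, so P_x = 0.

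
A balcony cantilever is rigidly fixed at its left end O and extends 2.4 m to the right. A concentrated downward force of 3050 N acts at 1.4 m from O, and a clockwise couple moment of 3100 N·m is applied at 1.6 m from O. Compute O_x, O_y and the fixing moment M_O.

O_x = 0, O_y = 3050 N, M_O = 7370 N·m

ΣF_x = 0: O_x = 0.
ΣF_y = 0: O_y − 3050 = 0 → O_y = 3050 N.
ΣM about O: M_O − 3050·1.4 − 3100 = 0 → M_O = 7370 N·m.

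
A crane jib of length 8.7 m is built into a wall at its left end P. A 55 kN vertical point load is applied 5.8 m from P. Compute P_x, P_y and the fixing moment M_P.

ΣF_x = 0: P_x = 0.
ΣF_y = 0: P_y − 55 = 0 → P_y = 55.00 kN.
ΣM about P: M_P − 55·5.8 = 0 → M_P = 319.0 kN·m.

P_x = 0, P_y = 55.00 kN, M_P = 319.0 kN·m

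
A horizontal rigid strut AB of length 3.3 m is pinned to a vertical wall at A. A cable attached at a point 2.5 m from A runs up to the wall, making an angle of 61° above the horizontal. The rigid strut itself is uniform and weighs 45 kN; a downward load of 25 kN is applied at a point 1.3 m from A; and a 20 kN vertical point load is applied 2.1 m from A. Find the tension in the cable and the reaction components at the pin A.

T = 68.03 kN, A_x = 32.98 kN, A_y = 30.50 kN

ΣM about A: T·sin61°·2.5 − 45·1.65 − 25·1.3 − 20·2.1 = 0 → T = 148.75/(2.5·0.87462) = 68.0295 ≈ 68.03 kN.
ΣF_x = 0: A_x − T·cos61° = 0 → A_x = 68.0295 × 0.48481 = 32.98 kN.
ΣF_y = 0: A_y + T·sin61° − 45 − 25 − 20 = 0 → A_y = 90 − 68.0295 × 0.87462 = 30.50 kN.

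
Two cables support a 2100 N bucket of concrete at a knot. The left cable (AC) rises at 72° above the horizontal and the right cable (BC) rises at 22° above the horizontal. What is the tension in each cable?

ΣF_x = 0: −T_AC·cos72° + T_BC·cos22° = 0 → T_BC = 0.333286·T_AC.
ΣF_y = 0: T_AC·sin72° + T_BC·sin22° = 2100.
Substitute: T_AC·(0.951057 + 0.333286·0.374607) = 2100 → T_AC = 1951.84 ≈ 1952 N.
Then T_BC = 0.333286 × 1951.84 = 650.5 N.

T_AC = 1952 N, T_BC = 650.5 N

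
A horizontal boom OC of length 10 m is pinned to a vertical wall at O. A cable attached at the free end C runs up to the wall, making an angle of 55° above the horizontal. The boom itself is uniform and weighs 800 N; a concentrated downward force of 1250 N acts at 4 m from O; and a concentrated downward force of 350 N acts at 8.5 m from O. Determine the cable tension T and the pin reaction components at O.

T = 1462 N, O_x = 838.5 N, O_y = 1202 N

ΣM about O: T·sin55°·10 − 800·5 − 1250·4 − 350·8.5 = 0 → T = 11975/(10·0.819152) = 1461.88 ≈ 1462 N.
ΣF_x = 0: O_x − T·cos55° = 0 → O_x = 1461.88 × 0.573576 = 838.5 N.
ΣF_y = 0: O_y + T·sin55° − 800 − 1250 − 350 = 0 → O_y = 2400 − 1461.88 × 0.819152 = 1202 N.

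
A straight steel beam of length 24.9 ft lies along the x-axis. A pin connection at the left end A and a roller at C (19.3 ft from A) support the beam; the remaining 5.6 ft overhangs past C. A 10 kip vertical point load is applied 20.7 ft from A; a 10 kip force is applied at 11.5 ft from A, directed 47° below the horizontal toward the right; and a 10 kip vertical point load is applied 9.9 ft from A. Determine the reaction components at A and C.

A_x = -6.820 kip, A_y = 7.101 kip, C_y = 20.21 kip

ΣM about A: C_y·19.3 − 10·20.7 − 10·sin47°·11.5 − 10·9.9 = 0 → C_y = 390.106/19.3 = 20.2127 ≈ 20.21 kip.
ΣF_y = 0: A_y + 20.2127 − 10 − 10·sin47° − 10 = 0 → A_y = 7.101 kip.
ΣF_x = 0: A_x + 10·cos47° = 0 → A_x = -6.820 kip.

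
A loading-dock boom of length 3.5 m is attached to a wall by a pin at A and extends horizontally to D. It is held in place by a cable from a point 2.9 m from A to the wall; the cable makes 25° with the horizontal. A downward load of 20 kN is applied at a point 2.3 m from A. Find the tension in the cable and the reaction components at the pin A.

ΣM about A: T·sin25°·2.9 − 20·2.3 = 0 → T = 46/(2.9·0.422618) = 37.5329 ≈ 37.53 kN.
ΣF_x = 0: A_x − T·cos25° = 0 → A_x = 37.5329 × 0.906308 = 34.02 kN.
ΣF_y = 0: A_y + T·sin25° − 20 = 0 → A_y = 20 − 37.5329 × 0.422618 = 4.138 kN.

T = 37.53 kN, A_x = 34.02 kN, A_y = 4.138 kN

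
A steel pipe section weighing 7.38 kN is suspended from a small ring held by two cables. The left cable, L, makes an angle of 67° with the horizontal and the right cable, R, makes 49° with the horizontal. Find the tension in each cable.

ΣF_x = 0: −T_L·cos67° + T_R·cos49° = 0 → T_R = 0.595573·T_L.
ΣF_y = 0: T_L·sin67° + T_R·sin49° = 7.38.
Substitute: T_L·(0.920505 + 0.595573·0.75471) = 7.38 → T_L = 5.3869 ≈ 5.387 kN.
Then T_R = 0.595573 × 5.3869 = 3.208 kN.

T_L = 5.387 kN, T_R = 3.208 kN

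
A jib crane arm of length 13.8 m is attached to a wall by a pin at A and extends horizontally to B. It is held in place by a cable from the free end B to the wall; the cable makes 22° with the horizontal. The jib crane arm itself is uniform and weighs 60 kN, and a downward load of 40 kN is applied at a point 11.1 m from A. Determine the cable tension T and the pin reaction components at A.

ΣM about A: T·sin22°·13.8 − 60·6.9 − 40·11.1 = 0 → T = 858/(13.8·0.374607) = 165.971 ≈ 166.0 kN.
ΣF_x = 0: A_x − T·cos22° = 0 → A_x = 165.971 × 0.927184 = 153.9 kN.
ΣF_y = 0: A_y + T·sin22° − 60 − 40 = 0 → A_y = 100 − 165.971 × 0.374607 = 37.83 kN.

T = 166.0 kN, A_x = 153.9 kN, A_y = 37.83 kN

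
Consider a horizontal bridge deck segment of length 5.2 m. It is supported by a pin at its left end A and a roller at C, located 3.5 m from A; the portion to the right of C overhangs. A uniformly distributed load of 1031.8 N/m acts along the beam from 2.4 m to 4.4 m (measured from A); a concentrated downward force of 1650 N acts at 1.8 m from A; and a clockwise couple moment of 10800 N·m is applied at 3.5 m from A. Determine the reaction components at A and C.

A_x = 0, A_y = -2225 N, C_y = 5939 N

Resultant of the distributed load: 1031.8 × 2 = 2063.6 N at 3.4 m from A.
Moments about A: C_y·3.5 − (1031.8·2)·3.4 − 1650·1.8 − 10800 = 0 → C_y = 20786.24/3.5 = 5938.93 ≈ 5939 N.
ΣF_y = 0: A_y + 5938.93 − 1031.8·2 − 1650 = 0 → A_y = -2225 N.
ΣF_x = 0: no horizontal applied forces, so A_x = 0.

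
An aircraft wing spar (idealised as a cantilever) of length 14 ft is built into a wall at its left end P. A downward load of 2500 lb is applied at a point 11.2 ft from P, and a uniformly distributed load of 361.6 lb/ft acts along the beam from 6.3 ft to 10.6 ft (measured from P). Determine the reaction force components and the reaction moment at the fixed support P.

P_x = 0, P_y = 4055 lb, M_P = 41140 lb·ft

Resultant of the distributed load: 361.6 × 4.3 = 1554.88 lb at 8.45 ft from P.
ΣF_x = 0: P_x = 0.
ΣF_y = 0: P_y − 2500 − 361.6·4.3 = 0 → P_y = 4055 lb.
ΣM about P: M_P − 2500·11.2 − (361.6·4.3)·8.45 = 0 → M_P = 41140 lb·ft.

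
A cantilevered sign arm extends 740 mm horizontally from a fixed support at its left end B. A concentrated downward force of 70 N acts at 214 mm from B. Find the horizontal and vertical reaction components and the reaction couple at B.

B_x = 0, B_y = 70.00 N, M_B = 14980 N·mm

ΣF_x = 0: B_x = 0.
ΣF_y = 0: B_y − 70 = 0 → B_y = 70.00 N.
ΣM about B: M_B − 70·214 = 0 → M_B = 14980 N·mm.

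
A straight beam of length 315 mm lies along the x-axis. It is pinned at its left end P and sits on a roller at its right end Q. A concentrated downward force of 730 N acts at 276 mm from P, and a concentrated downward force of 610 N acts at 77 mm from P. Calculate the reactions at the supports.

P_x = 0, P_y = 551.3 N, Q_y = 788.7 N

ΣM about P: Q_y·315 − 730·276 − 610·77 = 0 → Q_y = 248450/315 = 788.73 ≈ 788.7 N.
ΣF_y = 0: P_y + 788.73 − 730 − 610 = 0 → P_y = 551.3 N.
ΣF_x = 0: no horizontal applied forces, so P_x = 0.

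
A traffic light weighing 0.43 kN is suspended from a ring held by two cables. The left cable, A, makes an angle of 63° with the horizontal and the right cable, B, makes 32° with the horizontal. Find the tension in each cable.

T_A = 0.3661 kN, T_B = 0.1960 kN

ΣF_x = 0: −T_A·cos63° + T_B·cos32° = 0 → T_B = 0.535336·T_A.
ΣF_y = 0: T_A·sin63° + T_B·sin32° = 0.43.
Substitute: T_A·(0.891007 + 0.535336·0.529919) = 0.43 → T_A = 0.366053 ≈ 0.3661 kN.
Then T_B = 0.535336 × 0.366053 = 0.1960 kN.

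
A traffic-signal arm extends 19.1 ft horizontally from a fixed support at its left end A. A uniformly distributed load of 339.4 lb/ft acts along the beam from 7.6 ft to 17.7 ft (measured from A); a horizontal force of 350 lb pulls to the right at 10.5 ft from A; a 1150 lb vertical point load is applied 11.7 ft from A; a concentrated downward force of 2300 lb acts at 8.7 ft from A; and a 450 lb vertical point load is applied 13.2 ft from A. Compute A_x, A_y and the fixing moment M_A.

A_x = -350.0 lb, A_y = 7328 lb, M_A = 82770 lb·ft

Resultant of the distributed load: 339.4 × 10.1 = 3427.94 lb at 12.65 ft from A.
ΣF_x = 0: A_x + 350 = 0 → A_x = -350.0 lb.
ΣF_y = 0: A_y − 339.4·10.1 − 1150 − 2300 − 450 = 0 → A_y = 7328 lb.
ΣM about A: M_A − (339.4·10.1)·12.65 − 1150·11.7 − 2300·8.7 − 450·13.2 = 0 → M_A = 82770 lb·ft.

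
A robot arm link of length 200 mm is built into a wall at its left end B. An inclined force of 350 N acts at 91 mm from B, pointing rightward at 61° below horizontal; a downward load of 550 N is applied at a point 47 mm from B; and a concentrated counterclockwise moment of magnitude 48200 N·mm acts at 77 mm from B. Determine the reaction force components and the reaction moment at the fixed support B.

ΣF_x = 0: B_x + 350·cos61° = 0 → B_x = -169.7 N.
ΣF_y = 0: B_y − 350·sin61° − 550 = 0 → B_y = 856.1 N.
ΣM about B: M_B − 350·sin61°·91 − 550·47 + 48200 = 0 → M_B = 5507 N·mm.

B_x = -169.7 N, B_y = 856.1 N, M_B = 5507 N·mm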